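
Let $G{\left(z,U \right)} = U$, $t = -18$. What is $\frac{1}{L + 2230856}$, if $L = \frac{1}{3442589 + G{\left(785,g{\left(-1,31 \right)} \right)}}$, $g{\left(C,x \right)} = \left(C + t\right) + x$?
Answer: $\frac{3442601}{7679947096457} \approx 4.4826 \cdot 10^{-7}$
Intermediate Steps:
$g{\left(C,x \right)} = -18 + C + x$ ($g{\left(C,x \right)} = \left(C - 18\right) + x = \left(-18 + C\right) + x = -18 + C + x$)
$L = \frac{1}{3442601}$ ($L = \frac{1}{3442589 - -12} = \frac{1}{3442589 + 12} = \frac{1}{3442601} \approx 2.9048 \cdot 10^{-7}$)
$\frac{1}{L + 2230856} = \frac{1}{\frac{1}{3442601} + 2230856} = \frac{1}{\frac{7679947096457}{3442601}} = \frac{3442601}{7679947096457}$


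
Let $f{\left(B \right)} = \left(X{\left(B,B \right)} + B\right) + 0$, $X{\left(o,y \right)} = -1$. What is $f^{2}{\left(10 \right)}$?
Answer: $81$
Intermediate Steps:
$f{\left(B \right)} = -1 + B$ ($f{\left(B \right)} = \left(-1 + B\right) + 0 = -1 + B$)
$f^{2}{\left(10 \right)} = \left(-1 + 10\right)^{2} = 9^{2} = 81$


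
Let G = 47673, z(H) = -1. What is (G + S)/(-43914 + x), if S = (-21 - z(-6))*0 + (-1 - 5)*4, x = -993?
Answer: -15883/14969 ≈ -1.0611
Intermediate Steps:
S = -24 (S = (-21 - 1*(-1))*0 + (-1 - 5)*4 = (-21 + 1)*0 - 6*4 = -20*0 - 24 = 0 - 24 = -24)
(G + S)/(-43914 + x) = (47673 - 24)/(-43914 - 993) = 47649/(-44907) = 47649*(-1/44907) = -15883/14969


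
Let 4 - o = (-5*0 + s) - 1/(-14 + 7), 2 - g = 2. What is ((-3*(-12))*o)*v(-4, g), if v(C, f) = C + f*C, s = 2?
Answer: -1872/7 ≈ -267.43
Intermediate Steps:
g = 0 (g = 2 - 1*2 = 2 - 2 = 0)
v(C, f) = C + C*f
o = 13/7 (o = 4 - ((-5*0 + 2) - 1/(-14 + 7)) = 4 - ((0 + 2) - 1/(-7)) = 4 - (2 - 1*(-⅐)) = 4 - (2 + ⅐) = 4 - 1*15/7 = 4 - 15/7 = 13/7 ≈ 1.8571)
((-3*(-12))*o)*v(-4, g) = (-3*(-12)*(13/7))*(-4*(1 + 0)) = (36*(13/7))*(-4*1) = (468/7)*(-4) = -1872/7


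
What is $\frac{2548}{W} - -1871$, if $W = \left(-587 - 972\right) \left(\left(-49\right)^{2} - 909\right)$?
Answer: $\frac{1087998960}{581507} \approx 1871.0$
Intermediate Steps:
$W = -2326028$ ($W = - 1559 \left(2401 - 909\right) = \left(-1559\right) 1492 = -2326028$)
$\frac{2548}{W} - -1871 = \frac{2548}{-2326028} - -1871 = 2548 \left(- \frac{1}{2326028}\right) + 1871 = - \frac{637}{581507} + 1871 = \frac{1087998960}{581507}$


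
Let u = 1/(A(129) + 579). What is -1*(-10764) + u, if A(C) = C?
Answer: 7620913/708 ≈ 10764.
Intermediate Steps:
u = 1/708 (u = 1/(129 + 579) = 1/708 ≈ 0.0014124)
-1*(-10764) + u = -1*(-10764) + 1/708 = 10764 + 1/708 = 7620913/708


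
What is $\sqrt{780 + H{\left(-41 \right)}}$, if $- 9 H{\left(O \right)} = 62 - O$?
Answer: $\frac{\sqrt{6917}}{3} \approx 27.723$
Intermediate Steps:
$H{\left(O \right)} = - \frac{62}{9} + \frac{O}{9}$ ($H{\left(O \right)} = - \frac{62 - O}{9} = - \frac{62}{9} + \frac{O}{9}$)
$\sqrt{780 + H{\left(-41 \right)}} = \sqrt{780 + \left(- \frac{62}{9} + \frac{1}{9} \left(-41\right)\right)} = \sqrt{780 - \frac{103}{9}} = \sqrt{\frac{6917}{9}} = \frac{\sqrt{6917}}{3}$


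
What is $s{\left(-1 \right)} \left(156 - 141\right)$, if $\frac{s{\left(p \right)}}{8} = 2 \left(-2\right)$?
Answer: $-480$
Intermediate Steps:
$s{\left(p \right)} = -32$ ($s{\left(p \right)} = 8 \cdot 2 \left(-2\right) = 8 \left(-4\right) = -32$)
$s{\left(-1 \right)} \left(156 - 141\right) = - 32 \left(156 - 141\right) = \left(-32\right) 15 = -480$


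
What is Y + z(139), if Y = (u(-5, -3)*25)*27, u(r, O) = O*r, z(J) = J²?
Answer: 29446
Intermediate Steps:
Y = 10125 (Y = (-3*(-5)*25)*27 = (15*25)*27 = 375*27 = 10125)
Y + z(139) = 10125 + 139² = 10125 + 19321 = 29446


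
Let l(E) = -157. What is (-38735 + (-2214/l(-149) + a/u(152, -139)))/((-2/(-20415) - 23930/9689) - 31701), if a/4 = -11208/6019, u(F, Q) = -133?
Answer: 962606456891414328405/788153433851372307173 ≈ 1.2213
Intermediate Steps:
a = -44832/6019 (a = 4*(-11208/6019) = -44832/6019 ≈ -7.4484)
(-38735 + (-2214/l(-149) + a/u(152, -139)))/((-2/(-20415) - 23930/9689) - 31701) = (-38735 + (-2214/(-157) - 44832/6019/(-133)))/((-2/(-20415) - 23930/9689) - 31701) = (-38735 + (-2214*(-1/157) - 44832/6019*(-1/133)))/((-2*(-1/20415) - 23930*1/9689) - 31701) = (-38735 + (2214/157 + 44832/800527))/((2/20415 - 23930/9689) - 31701) = (-38735 + 1779405402/125682739)/(-488511572/197800935 - 31701) = -4866541489763/(125682739*(-6270975952007/197800935)) = -4866541489763/125682739*(-197800935/6270975952007) = 962606456891414328405/788153433851372307173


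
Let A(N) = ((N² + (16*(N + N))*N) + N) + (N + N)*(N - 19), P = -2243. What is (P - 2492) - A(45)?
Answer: -73945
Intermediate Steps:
A(N) = N + 33*N² + 2*N*(-19 + N) (A(N) = ((N² + (16*(2*N))*N) + N) + (2*N)*(-19 + N) = ((N² + (32*N)*N) + N) + 2*N*(-19 + N) = ((N² + 32*N²) + N) + 2*N*(-19 + N) = (33*N² + N) + 2*N*(-19 + N) = (N + 33*N²) + 2*N*(-19 + N) = N + 33*N² + 2*N*(-19 + N))
(P - 2492) - A(45) = (-2243 - 2492) - 45*(-37 + 35*45) = -4735 - 45*(-37 + 1575) = -4735 - 45*1538 = -4735 - 1*69210 = -4735 - 69210 = -73945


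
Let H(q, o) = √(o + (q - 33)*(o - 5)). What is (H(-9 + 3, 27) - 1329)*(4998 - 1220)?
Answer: -5020962 + 3778*I*√831 ≈ -5.021e+6 + 1.0891e+5*I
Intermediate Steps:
H(q, o) = √(o + (-33 + q)*(-5 + o))
(H(-9 + 3, 27) - 1329)*(4998 - 1220) = (√(165 - 32*27 - 5*(-9 + 3) + 27*(-9 + 3)) - 1329)*(4998 - 1220) = (√(165 - 864 - 5*(-6) + 27*(-6)) - 1329)*3778 = (√(165 - 864 + 30 - 162) - 1329)*3778 = (√(-831) - 1329)*3778 = (I*√831 - 1329)*3778 = (-1329 + I*√831)*3778 = -5020962 + 3778*I*√831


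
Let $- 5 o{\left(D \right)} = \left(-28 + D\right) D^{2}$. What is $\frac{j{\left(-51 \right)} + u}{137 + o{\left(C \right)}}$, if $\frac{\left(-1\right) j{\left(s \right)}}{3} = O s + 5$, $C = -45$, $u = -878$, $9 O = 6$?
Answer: $- \frac{791}{29702} \approx -0.026631$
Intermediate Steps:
$O = \frac{2}{3}$ ($O = \frac{1}{9} \cdot 6 = \frac{2}{3} \approx 0.66667$)
$j{\left(s \right)} = -15 - 2 s$ ($j{\left(s \right)} = - 3 \left(\frac{2 s}{3} + 5\right) = - 3 \left(5 + \frac{2 s}{3}\right) = -15 - 2 s$)
$o{\left(D \right)} = - \frac{D^{2} \left(-28 + D\right)}{5}$ ($o{\left(D \right)} = - \frac{\left(-28 + D\right) D^{2}}{5} = - \frac{D^{2} \left(-28 + D\right)}{5}$)
$\frac{j{\left(-51 \right)} + u}{137 + o{\left(C \right)}} = \frac{\left(-15 - -102\right) - 878}{137 + \frac{\left(-45\right)^{2} \left(28 - -45\right)}{5}} = \frac{\left(-15 + 102\right) - 878}{137 + \frac{1}{5} \cdot 2025 \left(28 + 45\right)} = \frac{87 - 878}{137 + \frac{1}{5} \cdot 2025 \cdot 73} = - \frac{791}{137 + 29565} = - \frac{791}{29702}$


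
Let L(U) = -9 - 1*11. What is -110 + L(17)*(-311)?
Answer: 6110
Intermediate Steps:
L(U) = -20 (L(U) = -9 - 11 = -20)
-110 + L(17)*(-311) = -110 - 20*(-311) = -110 + 6220 = 6110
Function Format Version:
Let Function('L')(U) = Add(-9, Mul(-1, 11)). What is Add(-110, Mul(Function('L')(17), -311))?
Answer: 6110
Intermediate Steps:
Function('L')(U) = -20 (Function('L')(U) = Add(-9, -11) = -20)
Add(-110, Mul(Function('L')(17), -311)) = Add(-110, Mul(-20, -311)) = Add(-110, 6220) = 6110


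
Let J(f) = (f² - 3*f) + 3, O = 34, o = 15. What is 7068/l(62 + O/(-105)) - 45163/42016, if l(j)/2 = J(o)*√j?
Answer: -45163/42016 + 589*√169995/98759 ≈ 1.3841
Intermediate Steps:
J(f) = 3 + f² - 3*f
l(j) = 366*√j (l(j) = 2*((3 + 15² - 3*15)*√j) = 2*((3 + 225 - 45)*√j) = 2*(183*√j) = 366*√j)
7068/l(62 + O/(-105)) - 45163/42016 = 7068/((366*√(62 + 34/(-105)))) - 45163/42016 = 7068/((366*√(62 + 34*(-1/105)))) - 45163*1/42016 = 7068/((366*√(62 - 34/105))) - 45163/42016 = 7068/((366*√(6476/105))) - 45163/42016 = 7068/((366*(2*√169995/105))) - 45163/42016 = 7068/((244*√169995/35)) - 45163/42016 = 7068*(√169995/1185108) - 45163/42016 = 589*√169995/98759 - 45163/42016 = -45163/42016 + 589*√169995/98759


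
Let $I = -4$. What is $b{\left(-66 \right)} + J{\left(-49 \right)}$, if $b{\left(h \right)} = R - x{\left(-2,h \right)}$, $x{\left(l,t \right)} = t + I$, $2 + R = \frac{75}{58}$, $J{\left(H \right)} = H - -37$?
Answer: $\frac{3323}{58} \approx 57.293$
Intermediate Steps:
$J{\left(H \right)} = 37 + H$ ($J{\left(H \right)} = H + 37 = 37 + H$)
$R = - \frac{41}{58}$ ($R = -2 + \frac{75}{58} = - \frac{41}{58} \approx -0.7069$)
$x{\left(l,t \right)} = -4 + t$ ($x{\left(l,t \right)} = t - 4 = -4 + t$)
$b{\left(h \right)} = \frac{191}{58} - h$ ($b{\left(h \right)} = - \frac{41}{58} - \left(-4 + h\right) = \frac{191}{58} - h$)
$b{\left(-66 \right)} + J{\left(-49 \right)} = \left(\frac{191}{58} - -66\right) + \left(37 - 49\right) = \left(\frac{191}{58} + 66\right) - 12 = \frac{4019}{58} - 12 = \frac{3323}{58}$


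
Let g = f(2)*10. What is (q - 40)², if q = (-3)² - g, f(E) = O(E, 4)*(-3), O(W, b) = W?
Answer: 841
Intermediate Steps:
f(E) = -3*E (f(E) = E*(-3) = -3*E)
g = -60 (g = -3*2*10 = -6*10 = -60)
q = 69 (q = (-3)² - 1*(-60) = 9 + 60 = 69)
(q - 40)² = (69 - 40)² = 29² = 841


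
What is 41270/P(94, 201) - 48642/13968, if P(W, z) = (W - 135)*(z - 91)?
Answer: -13263913/1049928 ≈ -12.633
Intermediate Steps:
P(W, z) = (-135 + W)*(-91 + z)
41270/P(94, 201) - 48642/13968 = 41270/(12285 - 135*201 - 91*94 + 94*201) - 48642/13968 = 41270/(12285 - 27135 - 8554 + 18894) - 48642*1/13968 = 41270/(-4510) - 8107/2328 = 41270*(-1/4510) - 8107/2328 = -4127/451 - 8107/2328 = -13263913/1049928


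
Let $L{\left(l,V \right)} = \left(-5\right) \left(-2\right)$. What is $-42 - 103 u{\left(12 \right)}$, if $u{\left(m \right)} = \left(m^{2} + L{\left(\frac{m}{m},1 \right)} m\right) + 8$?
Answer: $-28058$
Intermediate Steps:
$L{\left(l,V \right)} = 10$
$u{\left(m \right)} = 8 + m^{2} + 10 m$ ($u{\left(m \right)} = \left(m^{2} + 10 m\right) + 8 = 8 + m^{2} + 10 m$)
$-42 - 103 u{\left(12 \right)} = -42 - 103 \left(8 + 12^{2} + 10 \cdot 12\right) = -42 - 103 \left(8 + 144 + 120\right) = -42 - 28016 = -28058$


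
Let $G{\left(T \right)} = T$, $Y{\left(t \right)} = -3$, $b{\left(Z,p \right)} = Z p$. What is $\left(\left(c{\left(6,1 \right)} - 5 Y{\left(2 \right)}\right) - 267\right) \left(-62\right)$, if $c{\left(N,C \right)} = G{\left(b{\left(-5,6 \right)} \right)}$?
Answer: $17484$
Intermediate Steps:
$c{\left(N,C \right)} = -30$ ($c{\left(N,C \right)} = \left(-5\right) 6 = -30$)
$\left(\left(c{\left(6,1 \right)} - 5 Y{\left(2 \right)}\right) - 267\right) \left(-62\right) = \left(\left(-30 - -15\right) - 267\right) \left(-62\right) = \left(\left(-30 + 15\right) - 267\right) \left(-62\right) = \left(-15 - 267\right) \left(-62\right) = \left(-282\right) \left(-62\right) = 17484$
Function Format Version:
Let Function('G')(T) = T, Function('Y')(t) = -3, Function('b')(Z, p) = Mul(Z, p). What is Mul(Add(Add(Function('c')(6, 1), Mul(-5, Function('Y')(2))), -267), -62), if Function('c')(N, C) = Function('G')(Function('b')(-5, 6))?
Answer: 17484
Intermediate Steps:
Function('c')(N, C) = -30 (Function('c')(N, C) = Mul(-5, 6) = -30)
Mul(Add(Add(Function('c')(6, 1), Mul(-5, Function('Y')(2))), -267), -62) = Mul(Add(Add(-30, Mul(-5, -3)), -267), -62) = Mul(Add(Add(-30, 15), -267), -62) = Mul(Add(-15, -267), -62) = Mul(-282, -62) = 17484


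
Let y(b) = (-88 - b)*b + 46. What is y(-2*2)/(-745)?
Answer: -382/745 ≈ -0.51275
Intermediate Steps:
y(b) = 46 + b*(-88 - b) (y(b) = b*(-88 - b) + 46 = 46 + b*(-88 - b))
y(-2*2)/(-745) = (46 - (-2*2)² - (-176)*2)/(-745) = (46 - 1*(-4)² - 88*(-4))*(-1/745) = (46 - 1*16 + 352)*(-1/745) = (46 - 16 + 352)*(-1/745) = 382*(-1/745) = -382/745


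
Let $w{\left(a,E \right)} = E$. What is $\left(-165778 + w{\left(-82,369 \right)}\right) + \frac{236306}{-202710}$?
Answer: $- \frac{16765147348}{101355} \approx -1.6541 \cdot 10^{5}$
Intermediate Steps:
$\left(-165778 + w{\left(-82,369 \right)}\right) + \frac{236306}{-202710} = \left(-165778 + 369\right) + \frac{236306}{-202710} = -165409 + 236306 \left(- \frac{1}{202710}\right) = -165409 - \frac{118153}{101355} = - \frac{16765147348}{101355}$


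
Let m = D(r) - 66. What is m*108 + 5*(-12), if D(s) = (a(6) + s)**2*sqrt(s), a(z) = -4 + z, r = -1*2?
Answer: 0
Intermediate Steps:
r = -2
D(s) = sqrt(s)*(2 + s)**2 (D(s) = ((-4 + 6) + s)**2*sqrt(s) = (2 + s)**2*sqrt(s) = sqrt(s)*(2 + s)**2)
m = -66 (m = sqrt(-2)*(2 - 2)**2 - 66 = (I*sqrt(2))*0**2 - 66 = (I*sqrt(2))*0 - 66 = 0 - 66 = -66)
m*108 + 5*(-12) = -66*108 + 5*(-12) = -7128 - 60 = -7188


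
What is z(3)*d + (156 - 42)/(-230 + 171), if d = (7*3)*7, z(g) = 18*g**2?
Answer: 1404912/59 ≈ 23812.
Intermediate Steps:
d = 147 (d = 21*7 = 147)
z(3)*d + (156 - 42)/(-230 + 171) = (18*3**2)*147 + (156 - 42)/(-230 + 171) = (18*9)*147 + 114/(-59) = 162*147 + 114*(-1/59) = 23814 - 114/59 = 1404912/59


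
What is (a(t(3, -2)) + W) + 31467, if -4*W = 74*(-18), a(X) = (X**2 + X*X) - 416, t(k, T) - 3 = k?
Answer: 31456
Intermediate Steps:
t(k, T) = 3 + k
a(X) = -416 + 2*X**2 (a(X) = (X**2 + X**2) - 416 = 2*X**2 - 416 = -416 + 2*X**2)
W = 333 (W = -37*(-18)/2 = -1/4*(-1332) = 333)
(a(t(3, -2)) + W) + 31467 = ((-416 + 2*(3 + 3)**2) + 333) + 31467 = ((-416 + 2*6**2) + 333) + 31467 = ((-416 + 2*36) + 333) + 31467 = ((-416 + 72) + 333) + 31467 = (-344 + 333) + 31467 = -11 + 31467 = 31456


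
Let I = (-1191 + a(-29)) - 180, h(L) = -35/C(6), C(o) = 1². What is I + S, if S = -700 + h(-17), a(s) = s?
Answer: -2135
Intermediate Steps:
C(o) = 1
h(L) = -35 (h(L) = -35/1 = -35*1 = -35)
I = -1400 (I = (-1191 - 29) - 180 = -1220 - 180 = -1400)
S = -735 (S = -700 - 35 = -735)
I + S = -1400 - 735 = -2135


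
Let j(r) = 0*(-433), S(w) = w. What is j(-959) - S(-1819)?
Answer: 1819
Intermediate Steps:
j(r) = 0
j(-959) - S(-1819) = 0 - 1*(-1819) = 0 + 1819 = 1819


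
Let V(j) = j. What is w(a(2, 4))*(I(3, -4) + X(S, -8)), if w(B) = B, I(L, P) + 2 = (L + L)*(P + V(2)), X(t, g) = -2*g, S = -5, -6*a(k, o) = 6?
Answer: -2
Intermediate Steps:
a(k, o) = -1 (a(k, o) = -⅙*6 = -1)
I(L, P) = -2 + 2*L*(2 + P) (I(L, P) = -2 + (L + L)*(P + 2) = -2 + (2*L)*(2 + P) = -2 + 2*L*(2 + P))
w(a(2, 4))*(I(3, -4) + X(S, -8)) = -((-2 + 4*3 + 2*3*(-4)) - 2*(-8)) = -((-2 + 12 - 24) + 16) = -(-14 + 16) = -1*2 = -2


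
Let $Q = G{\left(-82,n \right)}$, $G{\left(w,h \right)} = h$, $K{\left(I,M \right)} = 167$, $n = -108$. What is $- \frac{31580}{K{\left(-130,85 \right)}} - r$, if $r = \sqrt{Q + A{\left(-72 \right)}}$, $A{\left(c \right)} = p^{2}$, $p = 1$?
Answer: $- \frac{31580}{167} - i \sqrt{107} \approx -189.1 - 10.344 i$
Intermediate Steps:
$A{\left(c \right)} = 1$ ($A{\left(c \right)} = 1^{2} = 1$)
$Q = -108$
$r = i \sqrt{107}$ ($r = \sqrt{-108 + 1} = \sqrt{-107} = i \sqrt{107} \approx 10.344 i$)
$- \frac{31580}{K{\left(-130,85 \right)}} - r = - \frac{31580}{167} - i \sqrt{107}$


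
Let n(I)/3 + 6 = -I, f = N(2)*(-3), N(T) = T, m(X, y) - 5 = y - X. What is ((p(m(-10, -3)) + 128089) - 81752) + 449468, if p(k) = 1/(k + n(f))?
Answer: 5949661/12 ≈ 4.9581e+5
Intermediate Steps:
m(X, y) = 5 + y - X (m(X, y) = 5 + (y - X) = 5 + y - X)
f = -6 (f = 2*(-3) = -6)
n(I) = -18 - 3*I (n(I) = -18 + 3*(-I) = -18 - 3*I)
p(k) = 1/k (p(k) = 1/(k + (-18 - 3*(-6))) = 1/(k + (-18 + 18)) = 1/(k + 0) = 1/k)
((p(m(-10, -3)) + 128089) - 81752) + 449468 = ((1/(5 - 3 - 1*(-10)) + 128089) - 81752) + 449468 = ((1/(5 - 3 + 10) + 128089) - 81752) + 449468 = ((1/12 + 128089) - 81752) + 449468 = (1537069/12 - 81752) + 449468 = 556045/12 + 449468 = 5949661/12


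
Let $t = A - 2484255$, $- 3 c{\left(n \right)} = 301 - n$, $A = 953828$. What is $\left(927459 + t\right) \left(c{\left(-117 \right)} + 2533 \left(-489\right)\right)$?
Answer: $\frac{2240827464472}{3} \approx 7.4694 \cdot 10^{11}$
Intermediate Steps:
$c{\left(n \right)} = - \frac{301}{3} + \frac{n}{3}$ ($c{\left(n \right)} = - \frac{301 - n}{3} = - \frac{301}{3} + \frac{n}{3}$)
$t = -1530427$ ($t = 953828 - 2484255 = -1530427$)
$\left(927459 + t\right) \left(c{\left(-117 \right)} + 2533 \left(-489\right)\right) = \left(927459 - 1530427\right) \left(\left(- \frac{301}{3} + \frac{1}{3} \left(-117\right)\right) + 2533 \left(-489\right)\right) = - 602968 \left(\left(- \frac{301}{3} - 39\right) - 1238637\right) = - 602968 \left(- \frac{418}{3} - 1238637\right) = \left(-602968\right) \left(- \frac{3716329}{3}\right) = \frac{2240827464472}{3}$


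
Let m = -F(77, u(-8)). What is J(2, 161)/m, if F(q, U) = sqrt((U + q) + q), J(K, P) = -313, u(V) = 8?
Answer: 313*sqrt(2)/18 ≈ 24.592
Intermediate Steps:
F(q, U) = sqrt(U + 2*q)
m = -9*sqrt(2) (m = -sqrt(8 + 2*77) = -sqrt(8 + 154) = -sqrt(162) = -9*sqrt(2) ≈ -12.728)
J(2, 161)/m = -313*(-sqrt(2)/18) = -(-313)*sqrt(2)/18 = 313*sqrt(2)/18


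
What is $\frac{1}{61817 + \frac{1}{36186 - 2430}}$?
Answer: $\frac{33756}{2086694653} \approx 1.6177 \cdot 10^{-5}$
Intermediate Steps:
$\frac{1}{61817 + \frac{1}{36186 - 2430}} = \frac{1}{61817 + \frac{1}{33756}} = \frac{1}{\frac{2086694653}{33756}} = \frac{33756}{2086694653}$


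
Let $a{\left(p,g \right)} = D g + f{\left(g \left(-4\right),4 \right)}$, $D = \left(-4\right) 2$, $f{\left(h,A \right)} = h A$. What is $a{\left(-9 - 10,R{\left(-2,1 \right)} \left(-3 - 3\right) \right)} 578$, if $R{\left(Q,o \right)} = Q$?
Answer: $-166464$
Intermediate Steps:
$f{\left(h,A \right)} = A h$
$D = -8$
$a{\left(p,g \right)} = - 24 g$ ($a{\left(p,g \right)} = - 8 g + 4 g \left(-4\right) = - 8 g + 4 \left(- 4 g\right) = - 8 g - 16 g = - 24 g$)
$a{\left(-9 - 10,R{\left(-2,1 \right)} \left(-3 - 3\right) \right)} 578 = - 24 \left(- 2 \left(-3 - 3\right)\right) 578 = - 24 \left(\left(-2\right) \left(-6\right)\right) 578 = \left(-24\right) 12 \cdot 578 = \left(-288\right) 578 = -166464$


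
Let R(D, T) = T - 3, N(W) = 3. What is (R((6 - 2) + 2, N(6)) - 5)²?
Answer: 25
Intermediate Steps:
R(D, T) = -3 + T
(R((6 - 2) + 2, N(6)) - 5)² = ((-3 + 3) - 5)² = (0 - 5)² = (-5)² = 25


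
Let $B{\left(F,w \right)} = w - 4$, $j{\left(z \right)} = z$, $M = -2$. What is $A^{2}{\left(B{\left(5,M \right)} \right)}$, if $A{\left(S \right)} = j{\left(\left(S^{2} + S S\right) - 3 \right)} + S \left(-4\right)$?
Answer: $8649$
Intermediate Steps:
$B{\left(F,w \right)} = -4 + w$
$A{\left(S \right)} = -3 - 4 S + 2 S^{2}$ ($A{\left(S \right)} = \left(\left(S^{2} + S S\right) - 3\right) + S \left(-4\right) = \left(\left(S^{2} + S^{2}\right) - 3\right) - 4 S = \left(2 S^{2} - 3\right) - 4 S = \left(-3 + 2 S^{2}\right) - 4 S = -3 - 4 S + 2 S^{2}$)
$A^{2}{\left(B{\left(5,M \right)} \right)} = \left(-3 - 4 \left(-4 - 2\right) + 2 \left(-4 - 2\right)^{2}\right)^{2} = \left(-3 - -24 + 2 \left(-6\right)^{2}\right)^{2} = \left(-3 + 24 + 2 \cdot 36\right)^{2} = \left(-3 + 24 + 72\right)^{2} = 93^{2} = 8649$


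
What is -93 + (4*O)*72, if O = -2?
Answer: -669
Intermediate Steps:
-93 + (4*O)*72 = -93 + (4*(-2))*72 = -93 - 8*72 = -93 - 576 = -669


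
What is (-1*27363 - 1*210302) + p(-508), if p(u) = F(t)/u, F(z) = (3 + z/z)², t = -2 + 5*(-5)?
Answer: -30183459/127 ≈ -2.3767e+5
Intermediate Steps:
t = -27 (t = -2 - 25 = -27)
F(z) = 16 (F(z) = (3 + 1)² = 4² = 16)
p(u) = 16/u
(-1*27363 - 1*210302) + p(-508) = (-1*27363 - 1*210302) + 16/(-508) = (-27363 - 210302) + 16*(-1/508) = -237665 - 4/127 = -30183459/127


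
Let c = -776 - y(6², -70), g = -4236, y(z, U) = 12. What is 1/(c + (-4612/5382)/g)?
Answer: -5699538/4491234791 ≈ -0.0012690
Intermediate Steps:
c = -788 (c = -776 - 1*12 = -776 - 12 = -788)
1/(c + (-4612/5382)/g) = 1/(-788 - 4612/5382/(-4236)) = 1/(-788 - 4612*1/5382*(-1/4236)) = 1/(-788 - 2306/2691*(-1/4236)) = 1/(-788 + 1153/5699538) = 1/(-4491234791/5699538) = -5699538/4491234791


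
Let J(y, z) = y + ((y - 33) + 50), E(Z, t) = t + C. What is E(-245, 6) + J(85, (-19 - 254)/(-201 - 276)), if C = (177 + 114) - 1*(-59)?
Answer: 543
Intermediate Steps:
C = 350 (C = 291 + 59 = 350)
E(Z, t) = 350 + t (E(Z, t) = t + 350 = 350 + t)
J(y, z) = 17 + 2*y (J(y, z) = y + ((-33 + y) + 50) = y + (17 + y) = 17 + 2*y)
E(-245, 6) + J(85, (-19 - 254)/(-201 - 276)) = (350 + 6) + (17 + 2*85) = 356 + (17 + 170) = 356 + 187 = 543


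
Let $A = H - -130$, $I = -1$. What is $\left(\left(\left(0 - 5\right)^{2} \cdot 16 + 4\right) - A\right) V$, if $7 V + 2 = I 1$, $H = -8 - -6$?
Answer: $- \frac{828}{7} \approx -118.29$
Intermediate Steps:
$H = -2$ ($H = -8 + 6 = -2$)
$V = - \frac{3}{7}$ ($V = - \frac{2}{7} + \frac{\left(-1\right) 1}{7} = - \frac{2}{7} + \frac{1}{7} \left(-1\right) = - \frac{2}{7} - \frac{1}{7} = - \frac{3}{7} \approx -0.42857$)
$A = 128$ ($A = -2 - -130 = -2 + 130 = 128$)
$\left(\left(\left(0 - 5\right)^{2} \cdot 16 + 4\right) - A\right) V = \left(\left(\left(0 - 5\right)^{2} \cdot 16 + 4\right) - 128\right) \left(- \frac{3}{7}\right) = \left(\left(\left(-5\right)^{2} \cdot 16 + 4\right) - 128\right) \left(- \frac{3}{7}\right) = \left(\left(25 \cdot 16 + 4\right) - 128\right) \left(- \frac{3}{7}\right) = \left(\left(400 + 4\right) - 128\right) \left(- \frac{3}{7}\right) = \left(404 - 128\right) \left(- \frac{3}{7}\right) = 276 \left(- \frac{3}{7}\right) = - \frac{828}{7}$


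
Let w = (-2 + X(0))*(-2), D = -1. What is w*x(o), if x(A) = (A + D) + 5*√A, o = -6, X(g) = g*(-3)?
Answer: -28 + 20*I*√6 ≈ -28.0 + 48.99*I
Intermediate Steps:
X(g) = -3*g
x(A) = -1 + A + 5*√A (x(A) = (A - 1) + 5*√A = (-1 + A) + 5*√A = -1 + A + 5*√A)
w = 4 (w = (-2 - 3*0)*(-2) = (-2 + 0)*(-2) = -2*(-2) = 4)
w*x(o) = 4*(-1 - 6 + 5*√(-6)) = 4*(-1 - 6 + 5*(I*√6)) = 4*(-1 - 6 + 5*I*√6) = 4*(-7 + 5*I*√6) = -28 + 20*I*√6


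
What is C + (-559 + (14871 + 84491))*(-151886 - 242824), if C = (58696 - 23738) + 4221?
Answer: -38998492951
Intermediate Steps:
C = 39179 (C = 34958 + 4221 = 39179)
C + (-559 + (14871 + 84491))*(-151886 - 242824) = 39179 + (-559 + (14871 + 84491))*(-151886 - 242824) = 39179 + (-559 + 99362)*(-394710) = 39179 + 98803*(-394710) = 39179 - 38998532130 = -38998492951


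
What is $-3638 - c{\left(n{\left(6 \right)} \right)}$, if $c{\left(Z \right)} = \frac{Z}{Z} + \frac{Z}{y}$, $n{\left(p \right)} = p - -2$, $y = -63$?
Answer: $- \frac{229249}{63} \approx -3638.9$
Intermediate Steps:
$n{\left(p \right)} = 2 + p$ ($n{\left(p \right)} = p + 2 = 2 + p$)
$c{\left(Z \right)} = 1 - \frac{Z}{63}$ ($c{\left(Z \right)} = \frac{Z}{Z} + \frac{Z}{-63} = 1 + Z \left(- \frac{1}{63}\right) = 1 - \frac{Z}{63}$)
$-3638 - c{\left(n{\left(6 \right)} \right)} = -3638 - \left(1 - \frac{2 + 6}{63}\right) = -3638 - \left(1 - \frac{8}{63}\right) = -3638 - \frac{55}{63} = - \frac{229249}{63}$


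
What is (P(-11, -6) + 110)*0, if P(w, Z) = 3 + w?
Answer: 0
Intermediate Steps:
(P(-11, -6) + 110)*0 = ((3 - 11) + 110)*0 = (-8 + 110)*0 = 102*0 = 0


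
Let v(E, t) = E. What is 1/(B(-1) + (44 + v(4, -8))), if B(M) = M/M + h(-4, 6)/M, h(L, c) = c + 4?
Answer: 1/39 ≈ 0.025641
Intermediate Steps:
h(L, c) = 4 + c
B(M) = 1 + 10/M (B(M) = M/M + (4 + 6)/M = 1 + 10/M)
1/(B(-1) + (44 + v(4, -8))) = 1/((10 - 1)/(-1) + (44 + 4)) = 1/(-1*9 + 48) = 1/(-9 + 48) = 1/39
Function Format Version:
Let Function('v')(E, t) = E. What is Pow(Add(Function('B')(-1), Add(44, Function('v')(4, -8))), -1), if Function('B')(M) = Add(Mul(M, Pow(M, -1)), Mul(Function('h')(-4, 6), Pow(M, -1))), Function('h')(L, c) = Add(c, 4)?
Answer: Rational(1, 39) ≈ 0.025641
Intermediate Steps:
Function('h')(L, c) = Add(4, c)
Function('B')(M) = Add(1, Mul(10, Pow(M, -1))) (Function('B')(M) = Add(Mul(M, Pow(M, -1)), Mul(Add(4, 6), Pow(M, -1))) = Add(1, Mul(10, Pow(M, -1))))
Pow(Add(Function('B')(-1), Add(44, Function('v')(4, -8))), -1) = Pow(Add(Mul(Pow(-1, -1), Add(10, -1)), Add(44, 4)), -1) = Pow(Add(Mul(-1, 9), 48), -1) = Pow(Add(-9, 48), -1) = Pow(39, -1) = Rational(1, 39)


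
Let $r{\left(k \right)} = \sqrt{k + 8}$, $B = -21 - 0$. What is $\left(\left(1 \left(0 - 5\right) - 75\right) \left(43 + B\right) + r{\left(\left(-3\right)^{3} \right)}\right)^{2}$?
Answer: $\left(1760 - i \sqrt{19}\right)^{2} \approx 3.0976 \cdot 10^{6} - 1.534 \cdot 10^{4} i$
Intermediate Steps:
$B = -21$ ($B = -21 + 0 = -21$)
$r{\left(k \right)} = \sqrt{8 + k}$
$\left(\left(1 \left(0 - 5\right) - 75\right) \left(43 + B\right) + r{\left(\left(-3\right)^{3} \right)}\right)^{2} = \left(\left(1 \left(0 - 5\right) - 75\right) \left(43 - 21\right) + \sqrt{8 + \left(-3\right)^{3}}\right)^{2} = \left(\left(1 \left(-5\right) - 75\right) 22 + \sqrt{8 - 27}\right)^{2} = \left(\left(-5 - 75\right) 22 + \sqrt{-19}\right)^{2} = \left(\left(-80\right) 22 + i \sqrt{19}\right)^{2} = \left(-1760 + i \sqrt{19}\right)^{2}$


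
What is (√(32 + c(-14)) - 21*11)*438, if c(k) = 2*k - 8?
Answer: -101178 + 876*I ≈ -1.0118e+5 + 876.0*I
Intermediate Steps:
c(k) = -8 + 2*k
(√(32 + c(-14)) - 21*11)*438 = (√(32 + (-8 + 2*(-14))) - 21*11)*438 = (√(32 + (-8 - 28)) - 231)*438 = (√(32 - 36) - 231)*438 = (√(-4) - 231)*438 = (2*I - 231)*438 = (-231 + 2*I)*438 = -101178 + 876*I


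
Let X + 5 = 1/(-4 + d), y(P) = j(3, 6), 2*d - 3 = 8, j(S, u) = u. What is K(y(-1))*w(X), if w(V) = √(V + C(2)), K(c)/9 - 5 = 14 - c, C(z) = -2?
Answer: 39*I*√57 ≈ 294.44*I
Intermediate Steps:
d = 11/2 (d = 3/2 + (½)*8 = 3/2 + 4 = 11/2 ≈ 5.5000)
y(P) = 6
X = -13/3 (X = -5 + 1/(-4 + 11/2) = -5 + 1/(3/2) = -5 + ⅔ = -13/3 ≈ -4.3333)
K(c) = 171 - 9*c (K(c) = 45 + 9*(14 - c) = 45 + (126 - 9*c) = 171 - 9*c)
w(V) = √(-2 + V) (w(V) = √(V - 2) = √(-2 + V))
K(y(-1))*w(X) = (171 - 9*6)*√(-2 - 13/3) = (171 - 54)*√(-19/3) = 117*(I*√57/3) = 39*I*√57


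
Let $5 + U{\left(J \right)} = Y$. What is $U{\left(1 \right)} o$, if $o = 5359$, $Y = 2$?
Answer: $-16077$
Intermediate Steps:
$U{\left(J \right)} = -3$ ($U{\left(J \right)} = -5 + 2 = -3$)
$U{\left(1 \right)} o = \left(-3\right) 5359 = -16077$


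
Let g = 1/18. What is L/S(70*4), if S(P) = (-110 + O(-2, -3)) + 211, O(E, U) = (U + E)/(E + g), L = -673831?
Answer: -4716817/725 ≈ -6506.0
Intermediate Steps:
g = 1/18 ≈ 0.055556
O(E, U) = (E + U)/(1/18 + E) (O(E, U) = (U + E)/(E + 1/18) = (E + U)/(1/18 + E))
S(P) = 725/7 (S(P) = (-110 + 18*(-2 - 3)/(1 + 18*(-2))) + 211 = (-110 + 18*(-5)/(1 - 36)) + 211 = (-110 + 18*(-5)/(-35)) + 211 = (-110 + 18*(-1/35)*(-5)) + 211 = (-110 + 18/7) + 211 = -752/7 + 211 = 725/7)
L/S(70*4) = -673831/725/7 = -673831*7/725 = -4716817/725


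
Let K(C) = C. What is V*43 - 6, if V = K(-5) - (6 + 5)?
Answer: -694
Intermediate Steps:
V = -16 (V = -5 - (6 + 5) = -5 - 11 = -16)
V*43 - 6 = -16*43 - 6 = -688 - 6 = -694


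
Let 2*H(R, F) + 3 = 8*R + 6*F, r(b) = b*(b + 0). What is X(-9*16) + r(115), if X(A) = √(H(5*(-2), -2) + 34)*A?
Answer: 13225 - 216*I*√6 ≈ 13225.0 - 529.09*I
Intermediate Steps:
r(b) = b² (r(b) = b*b = b²)
H(R, F) = -3/2 + 3*F + 4*R (H(R, F) = -3/2 + (8*R + 6*F)/2 = -3/2 + (6*F + 8*R)/2 = -3/2 + (3*F + 4*R) = -3/2 + 3*F + 4*R)
X(A) = 3*I*A*√6/2 (X(A) = √((-3/2 + 3*(-2) + 4*(5*(-2))) + 34)*A = √((-3/2 - 6 + 4*(-10)) + 34)*A = √((-3/2 - 6 - 40) + 34)*A = √(-95/2 + 34)*A = √(-27/2)*A = (3*I*√6/2)*A = 3*I*A*√6/2)
X(-9*16) + r(115) = 3*I*(-9*16)*√6/2 + 115² = (3/2)*I*(-144)*√6 + 13225 = -216*I*√6 + 13225 = 13225 - 216*I*√6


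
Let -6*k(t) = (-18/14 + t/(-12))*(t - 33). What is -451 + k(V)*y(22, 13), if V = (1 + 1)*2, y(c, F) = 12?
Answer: -11443/21 ≈ -544.90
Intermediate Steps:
V = 4 (V = 2*2 = 4)
k(t) = -(-33 + t)*(-9/7 - t/12)/6 (k(t) = -(-18/14 + t/(-12))*(t - 33)/6 = -(-18*1/14 + t*(-1/12))*(-33 + t)/6 = -(-9/7 - t/12)*(-33 + t)/6 = -(-33 + t)*(-9/7 - t/12)/6)
-451 + k(V)*y(22, 13) = -451 + (-99/14 - 41/168*4 + (1/72)*4**2)*12 = -451 + (-99/14 - 41/42 + (1/72)*16)*12 = -451 + (-99/14 - 41/42 + 2/9)*12 = -451 - 493/63*12 = -451 - 1972/21 = -11443/21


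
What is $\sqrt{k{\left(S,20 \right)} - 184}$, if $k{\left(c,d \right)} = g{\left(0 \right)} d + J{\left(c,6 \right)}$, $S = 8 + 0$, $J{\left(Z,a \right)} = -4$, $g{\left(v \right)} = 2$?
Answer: $2 i \sqrt{37} \approx 12.166 i$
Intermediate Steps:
$S = 8$
$k{\left(c,d \right)} = -4 + 2 d$ ($k{\left(c,d \right)} = 2 d - 4 = -4 + 2 d$)
$\sqrt{k{\left(S,20 \right)} - 184} = \sqrt{\left(-4 + 2 \cdot 20\right) - 184} = \sqrt{\left(-4 + 40\right) - 184} = \sqrt{36 - 184} = \sqrt{-148} = 2 i \sqrt{37}$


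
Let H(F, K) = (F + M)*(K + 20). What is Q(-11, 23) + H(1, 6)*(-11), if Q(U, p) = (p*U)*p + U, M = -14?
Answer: -2112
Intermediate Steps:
H(F, K) = (-14 + F)*(20 + K) (H(F, K) = (F - 14)*(K + 20) = (-14 + F)*(20 + K))
Q(U, p) = U + U*p² (Q(U, p) = (U*p)*p + U = U*p² + U = U + U*p²)
Q(-11, 23) + H(1, 6)*(-11) = -11*(1 + 23²) + (-280 - 14*6 + 20*1 + 1*6)*(-11) = -11*(1 + 529) + (-280 - 84 + 20 + 6)*(-11) = -11*530 - 338*(-11) = -5830 + 3718 = -2112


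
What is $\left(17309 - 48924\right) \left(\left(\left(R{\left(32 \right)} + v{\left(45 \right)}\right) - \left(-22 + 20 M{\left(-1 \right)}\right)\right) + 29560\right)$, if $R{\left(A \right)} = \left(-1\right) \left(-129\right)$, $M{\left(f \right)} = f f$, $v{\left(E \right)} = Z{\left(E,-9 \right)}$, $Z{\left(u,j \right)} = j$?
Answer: $-938396430$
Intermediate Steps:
$v{\left(E \right)} = -9$
$M{\left(f \right)} = f^{2}$
$R{\left(A \right)} = 129$
$\left(17309 - 48924\right) \left(\left(\left(R{\left(32 \right)} + v{\left(45 \right)}\right) - \left(-22 + 20 M{\left(-1 \right)}\right)\right) + 29560\right) = \left(17309 - 48924\right) \left(\left(\left(129 - 9\right) + \left(- 20 \left(-1\right)^{2} + 22\right)\right) + 29560\right) = - 31615 \left(\left(120 + \left(\left(-20\right) 1 + 22\right)\right) + 29560\right) = - 31615 \left(\left(120 + \left(-20 + 22\right)\right) + 29560\right) = - 31615 \left(\left(120 + 2\right) + 29560\right) = - 31615 \left(122 + 29560\right) = \left(-31615\right) 29682 = -938396430$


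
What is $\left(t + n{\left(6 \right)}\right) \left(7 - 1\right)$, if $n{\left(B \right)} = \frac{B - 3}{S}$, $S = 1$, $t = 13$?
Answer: $96$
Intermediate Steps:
$n{\left(B \right)} = -3 + B$ ($n{\left(B \right)} = \frac{B - 3}{1} = \left(B - 3\right) 1 = \left(-3 + B\right) 1 = -3 + B$)
$\left(t + n{\left(6 \right)}\right) \left(7 - 1\right) = \left(13 + \left(-3 + 6\right)\right) \left(7 - 1\right) = \left(13 + 3\right) 6 = 16 \cdot 6 = 96$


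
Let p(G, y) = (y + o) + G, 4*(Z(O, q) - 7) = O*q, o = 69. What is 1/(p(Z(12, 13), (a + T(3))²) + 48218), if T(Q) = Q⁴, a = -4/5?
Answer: 25/1369126 ≈ 1.8260e-5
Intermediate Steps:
a = -⅘ (a = -4*⅕ = -⅘ ≈ -0.80000)
Z(O, q) = 7 + O*q/4 (Z(O, q) = 7 + (O*q)/4 = 7 + O*q/4)
p(G, y) = 69 + G + y (p(G, y) = (y + 69) + G = (69 + y) + G = 69 + G + y)
1/(p(Z(12, 13), (a + T(3))²) + 48218) = 1/((69 + (7 + (¼)*12*13) + (-⅘ + 3⁴)²) + 48218) = 1/((69 + (7 + 39) + (-⅘ + 81)²) + 48218) = 1/((69 + 46 + (401/5)²) + 48218) = 1/((69 + 46 + 160801/25) + 48218) = 1/(163676/25 + 48218) = 1/(1369126/25) = 25/1369126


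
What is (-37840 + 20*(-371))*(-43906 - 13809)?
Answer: 2612180900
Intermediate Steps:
(-37840 + 20*(-371))*(-43906 - 13809) = (-37840 - 7420)*(-57715) = -45260*(-57715) = 2612180900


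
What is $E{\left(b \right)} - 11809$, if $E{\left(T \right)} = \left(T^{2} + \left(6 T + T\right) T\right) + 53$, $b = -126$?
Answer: $115252$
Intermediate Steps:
$E{\left(T \right)} = 53 + 8 T^{2}$ ($E{\left(T \right)} = \left(T^{2} + 7 T T\right) + 53 = \left(T^{2} + 7 T^{2}\right) + 53 = 8 T^{2} + 53 = 53 + 8 T^{2}$)
$E{\left(b \right)} - 11809 = \left(53 + 8 \left(-126\right)^{2}\right) - 11809 = \left(53 + 8 \cdot 15876\right) - 11809 = \left(53 + 127008\right) - 11809 = 127061 - 11809 = 115252$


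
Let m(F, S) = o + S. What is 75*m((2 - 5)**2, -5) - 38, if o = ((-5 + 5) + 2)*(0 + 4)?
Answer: 187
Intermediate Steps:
o = 8 (o = (0 + 2)*4 = 2*4 = 8)
m(F, S) = 8 + S
75*m((2 - 5)**2, -5) - 38 = 75*(8 - 5) - 38 = 75*3 - 38 = 225 - 38 = 187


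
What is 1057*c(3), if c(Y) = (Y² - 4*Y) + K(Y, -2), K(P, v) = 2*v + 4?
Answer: -3171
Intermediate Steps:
K(P, v) = 4 + 2*v
c(Y) = Y² - 4*Y (c(Y) = (Y² - 4*Y) + (4 + 2*(-2)) = (Y² - 4*Y) + (4 - 4) = (Y² - 4*Y) + 0 = Y² - 4*Y)
1057*c(3) = 1057*(3*(-4 + 3)) = 1057*(3*(-1)) = 1057*(-3) = -3171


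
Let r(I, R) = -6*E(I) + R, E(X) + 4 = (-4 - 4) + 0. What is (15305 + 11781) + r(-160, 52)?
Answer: 27210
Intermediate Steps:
E(X) = -12 (E(X) = -4 + ((-4 - 4) + 0) = -4 + (-8 + 0) = -4 - 8 = -12)
r(I, R) = 72 + R (r(I, R) = -6*(-12) + R = 72 + R)
(15305 + 11781) + r(-160, 52) = (15305 + 11781) + (72 + 52) = 27086 + 124 = 27210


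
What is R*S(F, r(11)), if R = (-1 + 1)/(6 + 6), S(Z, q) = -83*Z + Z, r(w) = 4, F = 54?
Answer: 0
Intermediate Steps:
S(Z, q) = -82*Z
R = 0 (R = 0/12 = 0*(1/12) = 0)
R*S(F, r(11)) = 0*(-82*54) = 0*(-4428) = 0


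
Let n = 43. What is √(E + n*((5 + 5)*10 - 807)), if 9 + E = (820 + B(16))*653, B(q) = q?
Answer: √515498 ≈ 717.98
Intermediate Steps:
E = 545899 (E = -9 + (820 + 16)*653 = -9 + 836*653 = -9 + 545908 = 545899)
√(E + n*((5 + 5)*10 - 807)) = √(545899 + 43*((5 + 5)*10 - 807)) = √(545899 + 43*(10*10 - 807)) = √(545899 + 43*(100 - 807)) = √(545899 + 43*(-707)) = √(545899 - 30401) = √515498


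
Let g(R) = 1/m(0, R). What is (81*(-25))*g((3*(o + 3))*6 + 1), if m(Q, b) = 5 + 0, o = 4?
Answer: -405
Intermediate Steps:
m(Q, b) = 5
g(R) = ⅕ (g(R) = 1/5 = ⅕)
(81*(-25))*g((3*(o + 3))*6 + 1) = (81*(-25))*(⅕) = -2025*⅕ = -405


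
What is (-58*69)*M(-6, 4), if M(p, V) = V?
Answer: -16008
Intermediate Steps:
(-58*69)*M(-6, 4) = -58*69*4 = -4002*4 = -16008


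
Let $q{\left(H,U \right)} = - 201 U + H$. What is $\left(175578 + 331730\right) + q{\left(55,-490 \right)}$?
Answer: $605853$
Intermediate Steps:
$q{\left(H,U \right)} = H - 201 U$
$\left(175578 + 331730\right) + q{\left(55,-490 \right)} = \left(175578 + 331730\right) + \left(55 - -98490\right) = 507308 + \left(55 + 98490\right) = 507308 + 98545 = 605853$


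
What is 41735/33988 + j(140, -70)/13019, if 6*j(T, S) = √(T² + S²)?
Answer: 41735/33988 + 35*√5/39057 ≈ 1.2299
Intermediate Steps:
j(T, S) = √(S² + T²)/6 (j(T, S) = √(T² + S²)/6 = √(S² + T²)/6)
41735/33988 + j(140, -70)/13019 = 41735/33988 + (√((-70)² + 140²)/6)/13019 = 41735*(1/33988) + (√(4900 + 19600)/6)*(1/13019) = 41735/33988 + (√24500/6)*(1/13019) = 41735/33988 + ((70*√5)/6)*(1/13019) = 41735/33988 + (35*√5/3)*(1/13019) = 41735/33988 + 35*√5/39057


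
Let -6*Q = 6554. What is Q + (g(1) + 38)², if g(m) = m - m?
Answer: 1055/3 ≈ 351.67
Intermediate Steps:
Q = -3277/3 (Q = -⅙*6554 = -3277/3 ≈ -1092.3)
g(m) = 0
Q + (g(1) + 38)² = -3277/3 + (0 + 38)² = -3277/3 + 38² = -3277/3 + 1444 = 1055/3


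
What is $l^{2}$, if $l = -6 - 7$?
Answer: $169$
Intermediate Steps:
$l = -13$
$l^{2} = \left(-13\right)^{2} = 169$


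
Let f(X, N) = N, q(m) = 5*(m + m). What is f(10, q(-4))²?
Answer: 1600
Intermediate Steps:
q(m) = 10*m (q(m) = 5*(2*m) = 10*m)
f(10, q(-4))² = (10*(-4))² = (-40)² = 1600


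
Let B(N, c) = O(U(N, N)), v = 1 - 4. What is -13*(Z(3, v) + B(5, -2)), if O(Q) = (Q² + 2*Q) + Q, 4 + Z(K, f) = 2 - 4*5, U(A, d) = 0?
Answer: 286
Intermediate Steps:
v = -3
Z(K, f) = -22 (Z(K, f) = -4 + (2 - 4*5) = -4 + (2 - 20) = -4 - 18 = -22)
O(Q) = Q² + 3*Q
B(N, c) = 0 (B(N, c) = 0*(3 + 0) = 0*3 = 0)
-13*(Z(3, v) + B(5, -2)) = -13*(-22 + 0) = -13*(-22) = 286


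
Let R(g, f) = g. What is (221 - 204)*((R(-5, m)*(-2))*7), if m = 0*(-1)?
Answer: 1190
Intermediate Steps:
m = 0
(221 - 204)*((R(-5, m)*(-2))*7) = (221 - 204)*(-5*(-2)*7) = 17*(10*7) = 17*70 = 1190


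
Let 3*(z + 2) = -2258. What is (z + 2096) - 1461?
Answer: -359/3 ≈ -119.67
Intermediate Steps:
z = -2264/3 (z = -2 + (⅓)*(-2258) = -2 - 2258/3 = -2264/3 ≈ -754.67)
(z + 2096) - 1461 = (-2264/3 + 2096) - 1461 = 4024/3 - 1461 = -359/3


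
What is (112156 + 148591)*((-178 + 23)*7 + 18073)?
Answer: 4429570036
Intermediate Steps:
(112156 + 148591)*((-178 + 23)*7 + 18073) = 260747*(-155*7 + 18073) = 260747*(-1085 + 18073) = 260747*16988 = 4429570036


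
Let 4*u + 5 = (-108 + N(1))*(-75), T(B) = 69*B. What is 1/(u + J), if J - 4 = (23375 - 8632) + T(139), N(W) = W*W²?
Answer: 1/26343 ≈ 3.7961e-5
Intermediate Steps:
N(W) = W³
u = 2005 (u = -5/4 + ((-108 + 1³)*(-75))/4 = -5/4 + ((-108 + 1)*(-75))/4 = -5/4 + (-107*(-75))/4 = -5/4 + (¼)*8025 = -5/4 + 8025/4 = 2005)
J = 24338 (J = 4 + ((23375 - 8632) + 69*139) = 4 + (14743 + 9591) = 4 + 24334 = 24338)
1/(u + J) = 1/(2005 + 24338) = 1/26343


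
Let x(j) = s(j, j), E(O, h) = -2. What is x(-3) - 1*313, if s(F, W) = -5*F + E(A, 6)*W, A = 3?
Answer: -292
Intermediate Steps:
s(F, W) = -5*F - 2*W
x(j) = -7*j (x(j) = -5*j - 2*j = -7*j)
x(-3) - 1*313 = -7*(-3) - 1*313 = 21 - 313 = -292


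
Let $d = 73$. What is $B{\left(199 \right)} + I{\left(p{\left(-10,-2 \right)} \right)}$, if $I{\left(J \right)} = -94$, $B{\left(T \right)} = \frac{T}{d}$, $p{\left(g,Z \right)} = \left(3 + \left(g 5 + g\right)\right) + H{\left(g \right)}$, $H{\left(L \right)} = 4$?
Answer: $- \frac{6663}{73} \approx -91.274$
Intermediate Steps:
$p{\left(g,Z \right)} = 7 + 6 g$ ($p{\left(g,Z \right)} = \left(3 + \left(g 5 + g\right)\right) + 4 = \left(3 + \left(5 g + g\right)\right) + 4 = \left(3 + 6 g\right) + 4 = 7 + 6 g$)
$B{\left(T \right)} = \frac{T}{73}$
$B{\left(199 \right)} + I{\left(p{\left(-10,-2 \right)} \right)} = \frac{1}{73} \cdot 199 - 94 = \frac{199}{73} - 94 = - \frac{6663}{73}$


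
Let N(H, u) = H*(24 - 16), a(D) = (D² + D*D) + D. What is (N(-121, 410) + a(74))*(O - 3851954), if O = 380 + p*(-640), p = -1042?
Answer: -32031652252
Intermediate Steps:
a(D) = D + 2*D² (a(D) = (D² + D²) + D = 2*D² + D = D + 2*D²)
O = 667260 (O = 380 - 1042*(-640) = 380 + 666880 = 667260)
N(H, u) = 8*H (N(H, u) = H*8 = 8*H)
(N(-121, 410) + a(74))*(O - 3851954) = (8*(-121) + 74*(1 + 2*74))*(667260 - 3851954) = (-968 + 74*(1 + 148))*(-3184694) = (-968 + 74*149)*(-3184694) = (-968 + 11026)*(-3184694) = 10058*(-3184694) = -32031652252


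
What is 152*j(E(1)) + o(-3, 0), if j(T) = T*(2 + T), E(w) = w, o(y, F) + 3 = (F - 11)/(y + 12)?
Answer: 4066/9 ≈ 451.78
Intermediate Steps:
o(y, F) = -3 + (-11 + F)/(12 + y) (o(y, F) = -3 + (F - 11)/(y + 12) = -3 + (-11 + F)/(12 + y))
152*j(E(1)) + o(-3, 0) = 152*(1*(2 + 1)) + (-47 + 0 - 3*(-3))/(12 - 3) = 152*(1*3) + (-47 + 0 + 9)/9 = 152*3 + (1/9)*(-38) = 456 - 38/9 = 4066/9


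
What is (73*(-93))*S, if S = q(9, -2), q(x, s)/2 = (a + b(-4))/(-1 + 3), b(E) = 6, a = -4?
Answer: -13578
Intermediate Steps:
q(x, s) = 2 (q(x, s) = 2*((-4 + 6)/(-1 + 3)) = 2*(2/2) = 2*(2*(½)) = 2*1 = 2)
S = 2
(73*(-93))*S = (73*(-93))*2 = -6789*2 = -13578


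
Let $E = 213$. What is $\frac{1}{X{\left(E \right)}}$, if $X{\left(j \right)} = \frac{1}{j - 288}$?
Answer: $-75$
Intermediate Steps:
$X{\left(j \right)} = \frac{1}{-288 + j}$
$\frac{1}{X{\left(E \right)}} = \frac{1}{\frac{1}{-288 + 213}} = \frac{1}{\frac{1}{-75}} = \frac{1}{- \frac{1}{75}} = -75$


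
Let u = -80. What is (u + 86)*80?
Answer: 480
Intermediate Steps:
(u + 86)*80 = (-80 + 86)*80 = 6*80 = 480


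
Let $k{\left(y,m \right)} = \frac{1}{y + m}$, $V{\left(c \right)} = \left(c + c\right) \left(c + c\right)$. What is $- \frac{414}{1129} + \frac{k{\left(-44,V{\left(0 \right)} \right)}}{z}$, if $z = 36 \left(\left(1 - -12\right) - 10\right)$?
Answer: $- \frac{1968457}{5365008} \approx -0.36691$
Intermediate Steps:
$V{\left(c \right)} = 4 c^{2}$ ($V{\left(c \right)} = 2 c 2 c = 4 c^{2}$)
$k{\left(y,m \right)} = \frac{1}{m + y}$
$z = 108$ ($z = 36 \left(\left(1 + 12\right) - 10\right) = 36 \left(13 - 10\right) = 36 \cdot 3 = 108$)
$- \frac{414}{1129} + \frac{k{\left(-44,V{\left(0 \right)} \right)}}{z} = - \frac{414}{1129} + \frac{1}{\left(4 \cdot 0^{2} - 44\right) 108} = \left(-414\right) \frac{1}{1129} + \frac{1}{4 \cdot 0 - 44} \cdot \frac{1}{108} = - \frac{414}{1129} + \frac{1}{0 - 44} \cdot \frac{1}{108} = - \frac{414}{1129} + \frac{1}{-44} \cdot \frac{1}{108} = - \frac{414}{1129} - \frac{1}{4752} = - \frac{1968457}{5365008}$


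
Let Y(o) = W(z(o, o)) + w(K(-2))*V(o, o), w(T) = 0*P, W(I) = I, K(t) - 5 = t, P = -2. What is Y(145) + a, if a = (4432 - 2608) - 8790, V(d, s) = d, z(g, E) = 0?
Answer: -6966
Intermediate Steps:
K(t) = 5 + t
w(T) = 0 (w(T) = 0*(-2) = 0)
a = -6966 (a = 1824 - 8790 = -6966)
Y(o) = 0 (Y(o) = 0 + 0*o = 0 + 0 = 0)
Y(145) + a = 0 - 6966 = -6966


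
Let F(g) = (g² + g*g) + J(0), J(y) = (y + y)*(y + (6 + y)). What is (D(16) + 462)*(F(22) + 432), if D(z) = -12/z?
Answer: 645750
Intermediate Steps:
J(y) = 2*y*(6 + 2*y) (J(y) = (2*y)*(6 + 2*y) = 2*y*(6 + 2*y))
F(g) = 2*g² (F(g) = (g² + g*g) + 4*0*(3 + 0) = (g² + g²) + 4*0*3 = 2*g² + 0 = 2*g²)
(D(16) + 462)*(F(22) + 432) = (-12/16 + 462)*(2*22² + 432) = (-12*1/16 + 462)*(2*484 + 432) = (-¾ + 462)*(968 + 432) = (1845/4)*1400 = 645750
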